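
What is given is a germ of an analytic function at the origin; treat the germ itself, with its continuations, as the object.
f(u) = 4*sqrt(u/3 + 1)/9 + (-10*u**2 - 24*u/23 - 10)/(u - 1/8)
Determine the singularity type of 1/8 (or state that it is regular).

The point is a pole of order 1.

The denominator factor u - 1/8 vanishes at 1/8 and appears to the power 1; the numerator there equals -7571/736, nonzero, and no other factor vanishes.
The branch terms are analytic at this point.
Hence a pole whose order is the multiplicity, 1.


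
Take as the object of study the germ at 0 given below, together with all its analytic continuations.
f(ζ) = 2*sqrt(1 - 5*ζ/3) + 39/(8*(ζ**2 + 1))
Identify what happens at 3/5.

The term (2)*sqrt(1 - ζ/(3/5)) has argument 1 - 3/5/(3/5) = 0 at 3/5: a square-root (algebraic, two-sheeted) branch point; the remaining terms are analytic or single-valued there.

The point is an algebraic (square-root) branch point.


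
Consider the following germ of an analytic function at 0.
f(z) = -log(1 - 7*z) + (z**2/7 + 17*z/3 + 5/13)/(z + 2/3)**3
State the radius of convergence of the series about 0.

Denominator factor (z + 2/3)^3: pole of order 3 at -2/3, modulus 2/3.
Branch term (-1)*log(1 - z/(1/7)): its argument vanishes at z = 1/7, a logarithmic branch point, modulus 1/7.
The radius of convergence is the smallest modulus among the singular points: 1/7.

The radius of convergence is 1/7.


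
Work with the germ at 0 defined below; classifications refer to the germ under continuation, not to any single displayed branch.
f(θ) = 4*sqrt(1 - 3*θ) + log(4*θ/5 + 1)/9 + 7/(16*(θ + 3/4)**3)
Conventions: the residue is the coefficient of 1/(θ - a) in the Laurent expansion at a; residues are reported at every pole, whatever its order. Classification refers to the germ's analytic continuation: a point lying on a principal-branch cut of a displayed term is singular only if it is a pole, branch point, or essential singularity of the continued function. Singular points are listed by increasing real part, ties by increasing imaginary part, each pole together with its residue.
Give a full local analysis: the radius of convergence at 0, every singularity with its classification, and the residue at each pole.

Denominator factor (θ + 3/4)^3: pole of order 3 at -3/4, modulus 3/4.
Branch term (4)*sqrt(1 - θ/(1/3)): its argument vanishes at θ = 1/3, a square-root branch point, modulus 1/3.
Branch term (1/9)*log(1 - θ/(-5/4)): its argument vanishes at θ = -5/4, a logarithmic branch point, modulus 5/4.
The radius of convergence is the smallest modulus among the singular points: 1/3.
The branch terms are analytic at -3/4 and contribute nothing to the residue; only the rational part matters.
At the order-3 pole -3/4 set g(θ) = (θ - (-3/4))^3*(rational part) = 7/16.
Order-3 pole: residue = g''(a)/2; g''(-3/4) = 0, so the residue is 0.
List the singular points by increasing real part (a conjugate pair: the negative imaginary part first).

Radius of convergence at 0: 1/3.
At -5/4: a logarithmic branch point.
At -3/4: a pole of order 3; residue 0.
At 1/3: an algebraic (square-root) branch point.


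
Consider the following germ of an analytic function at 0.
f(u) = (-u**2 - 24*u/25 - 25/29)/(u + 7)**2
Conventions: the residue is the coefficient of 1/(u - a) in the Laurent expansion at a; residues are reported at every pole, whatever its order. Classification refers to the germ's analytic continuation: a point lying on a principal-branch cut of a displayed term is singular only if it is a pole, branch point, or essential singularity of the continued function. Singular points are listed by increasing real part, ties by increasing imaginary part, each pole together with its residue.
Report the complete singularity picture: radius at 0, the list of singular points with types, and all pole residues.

Denominator factor (u + 7)^2: pole of order 2 at -7, modulus 7.
The radius of convergence is the smallest modulus among the singular points: 7.
At the order-2 pole -7 set g(u) = (u - (-7))^2*f(u) = -u**2 - 24*u/25 - 25/29.
Order-2 pole: residue = g'(a); g'(-7) = 326/25, so the residue is 326/25.

Radius of convergence at 0: 7.
At -7: a pole of order 2; residue 326/25.


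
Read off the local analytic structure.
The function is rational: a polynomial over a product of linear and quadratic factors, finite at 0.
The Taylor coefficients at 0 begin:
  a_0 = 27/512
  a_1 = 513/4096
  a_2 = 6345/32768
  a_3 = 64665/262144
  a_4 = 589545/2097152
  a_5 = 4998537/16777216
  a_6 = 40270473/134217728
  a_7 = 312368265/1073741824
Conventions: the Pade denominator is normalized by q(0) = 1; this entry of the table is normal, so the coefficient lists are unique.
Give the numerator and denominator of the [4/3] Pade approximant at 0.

Taylor coefficients needed (read off): a_0 = 27/512, a_1 = 513/4096, a_2 = 6345/32768, a_3 = 64665/262144, a_4 = 589545/2097152, a_5 = 4998537/16777216, a_6 = 40270473/134217728, a_7 = 312368265/1073741824.
Write the denominator as Q(z) = 1 + q1*z + q2*z^2 + q3*z^3. Requiring Q*f - P = O(z^8) with deg P <= 4 kills the coefficients of z^5..z^7 in Q*f:
  z^5: a_5 + q1*a_4 + q2*a_3 + q3*a_2 = 0, i.e. 4998537/16777216 + (589545/2097152)*q1 + (64665/262144)*q2 + (6345/32768)*q3 = 0.
  z^6: a_6 + q1*a_5 + q2*a_4 + q3*a_3 = 0, i.e. 40270473/134217728 + (4998537/16777216)*q1 + (589545/2097152)*q2 + (64665/262144)*q3 = 0.
  z^7: a_7 + q1*a_6 + q2*a_5 + q3*a_4 = 0, i.e. 312368265/1073741824 + (40270473/134217728)*q1 + (4998537/16777216)*q2 + (589545/2097152)*q3 = 0.
Solving this linear system: q1 = -2683/1192, q2 = 8053/4768, q3 = -40293/95360.
The numerator is Q*f truncated at degree 4: P0 = a_0 = 27/512; P1 = a_1 + q1*a_0 = 999/152576; P2 = a_2 + q1*a_1 + q2*a_0 = 243/305152; P3 = a_3 + q1*a_2 + q2*a_1 + q3*a_0 = 2187/24412160; P4 = a_4 + q1*a_3 + q2*a_2 + q3*a_1 = 729/97648640.

The Pade approximant has numerator coefficients [27/512, 999/152576, 243/305152, 2187/24412160, 729/97648640]; denominator coefficients [1, -2683/1192, 8053/4768, -40293/95360].


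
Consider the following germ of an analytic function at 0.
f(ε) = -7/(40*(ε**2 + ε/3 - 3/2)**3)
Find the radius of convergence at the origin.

The radius of convergence is -1/6 + (1/6)*sqrt(55).

Denominator factor (ε**2 + ε/3 - 3/2)^3: discriminant 55/9, real irrational roots -1/6 + (1/6)*sqrt(55) and -1/6 - (1/6)*sqrt(55); poles of order 3, moduli -1/6 + (1/6)*sqrt(55) and 1/6 + (1/6)*sqrt(55).
The radius of convergence is the smallest modulus among the singular points: -1/6 + (1/6)*sqrt(55).


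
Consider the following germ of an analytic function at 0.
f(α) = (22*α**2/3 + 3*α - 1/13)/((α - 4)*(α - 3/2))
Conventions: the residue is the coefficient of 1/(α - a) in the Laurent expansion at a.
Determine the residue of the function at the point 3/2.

The residue is -544/65.

At the order-1 pole 3/2 set g(α) = (α - (3/2))*f(α) = (22*α**2/3 + 3*α - 1/13)/(α - 4).
Simple pole: residue = g(a) at a = 3/2, which is -544/65.


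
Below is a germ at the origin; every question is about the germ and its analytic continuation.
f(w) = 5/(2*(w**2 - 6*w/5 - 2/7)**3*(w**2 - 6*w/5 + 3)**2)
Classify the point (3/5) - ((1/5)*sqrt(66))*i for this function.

The denominator factor w**2 - 6*w/5 + 3 vanishes at (3/5) - ((1/5)*sqrt(66))*i and appears to the power 2; the numerator there equals 5/2, nonzero, and no other factor vanishes.
Hence a pole whose order is the multiplicity, 2.

The point is a pole of order 2.


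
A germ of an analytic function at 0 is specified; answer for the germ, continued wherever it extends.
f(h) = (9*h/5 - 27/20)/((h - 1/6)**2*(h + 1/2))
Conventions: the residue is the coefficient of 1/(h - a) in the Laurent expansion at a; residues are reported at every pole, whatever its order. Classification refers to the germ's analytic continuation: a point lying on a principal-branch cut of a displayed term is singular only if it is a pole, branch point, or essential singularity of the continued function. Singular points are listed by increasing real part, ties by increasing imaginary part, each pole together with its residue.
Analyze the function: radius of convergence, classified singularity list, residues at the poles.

Denominator factor (h + 1/2): pole of order 1 at -1/2, modulus 1/2.
Denominator factor (h - 1/6)^2: pole of order 2 at 1/6, modulus 1/6.
The radius of convergence is the smallest modulus among the singular points: 1/6.
At the order-1 pole -1/2 set g(h) = (h - (-1/2))*f(h) = (9*h/5 - 27/20)/(h - 1/6)**2.
Simple pole: residue = g(a) at a = -1/2, which is -81/16.
At the order-2 pole 1/6 set g(h) = (h - (1/6))^2*f(h) = (9*h/5 - 27/20)/(h + 1/2).
Order-2 pole: residue = g'(a); g'(1/6) = 81/16, so the residue is 81/16.
List the singular points by increasing real part (a conjugate pair: the negative imaginary part first).

Radius of convergence at 0: 1/6.
At -1/2: a pole of order 1; residue -81/16.
At 1/6: a pole of order 2; residue 81/16.


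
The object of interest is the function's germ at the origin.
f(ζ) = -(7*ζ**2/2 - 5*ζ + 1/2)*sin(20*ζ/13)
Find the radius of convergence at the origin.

The radius of convergence is infinite.

The factor -sin(20*ζ/13) is entire and contributes no finite singular point.
The polynomial part has no poles.
No finite singular points: the Taylor series at 0 converges everywhere.


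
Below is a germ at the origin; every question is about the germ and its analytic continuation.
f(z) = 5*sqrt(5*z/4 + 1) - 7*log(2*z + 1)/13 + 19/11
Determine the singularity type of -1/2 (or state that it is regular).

The term (-7/13)*log(1 - z/(-1/2)) has argument 1 - -1/2/(-1/2) = 0 at -1/2: a logarithmic (infinitely-sheeted) branch point; the remaining terms are analytic or single-valued there.

The point is a logarithmic branch point.


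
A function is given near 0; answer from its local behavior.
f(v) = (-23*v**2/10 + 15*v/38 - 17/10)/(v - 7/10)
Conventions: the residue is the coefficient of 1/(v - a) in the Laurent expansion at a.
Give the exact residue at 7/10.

The residue is -48463/19000.

At the order-1 pole 7/10 set g(v) = (v - (7/10))*f(v) = -23*v**2/10 + 15*v/38 - 17/10.
Simple pole: residue = g(a) at a = 7/10, which is -48463/19000.


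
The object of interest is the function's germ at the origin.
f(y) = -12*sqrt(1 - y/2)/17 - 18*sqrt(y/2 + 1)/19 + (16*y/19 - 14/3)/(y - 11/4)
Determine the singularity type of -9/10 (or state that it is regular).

The point is a regular point.

Denominator factors: y - 11/4 = -73/20 at y = -9/10 — none vanishes.
Branch term sqrt(1 - y/(2)): argument at -9/10 is 29/20, nonzero, so -9/10 is not its branch point (a point on a principal cut is still regular for the continued germ).
Branch term sqrt(1 - y/(-2)): argument at -9/10 is 11/20, nonzero, so -9/10 is not its branch point (a point on a principal cut is still regular for the continued germ).
So the germ continues analytically to -9/10.


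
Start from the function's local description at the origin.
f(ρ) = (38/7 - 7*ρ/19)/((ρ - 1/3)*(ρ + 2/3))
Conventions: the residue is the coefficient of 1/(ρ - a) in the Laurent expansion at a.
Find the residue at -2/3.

The residue is -2264/399.

At the order-1 pole -2/3 set g(ρ) = (ρ - (-2/3))*f(ρ) = (38/7 - 7*ρ/19)/(ρ - 1/3).
Simple pole: residue = g(a) at a = -2/3, which is -2264/399.


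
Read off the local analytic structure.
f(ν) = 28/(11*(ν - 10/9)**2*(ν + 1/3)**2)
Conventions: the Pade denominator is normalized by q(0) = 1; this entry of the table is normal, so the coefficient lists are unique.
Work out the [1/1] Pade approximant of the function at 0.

Taylor coefficients needed (expand at 0): a_0 = 5103/275, a_1 = -107163/1375, a_2 = 9506889/27500.
Write the denominator as Q(ν) = 1 + q1*ν. Requiring Q*f - P = O(ν^3) with deg P <= 1 kills the coefficients of ν^2..ν^2 in Q*f:
  ν^2: a_2 + q1*a_1 = 0, i.e. 9506889/27500 + (-107163/1375)*q1 = 0.
Solving this linear system: q1 = 621/140.
The numerator is Q*f truncated at degree 1: P0 = a_0 = 5103/275; P1 = a_1 + q1*a_0 = 2187/500.

The Pade approximant has numerator coefficients [5103/275, 2187/500]; denominator coefficients [1, 621/140].


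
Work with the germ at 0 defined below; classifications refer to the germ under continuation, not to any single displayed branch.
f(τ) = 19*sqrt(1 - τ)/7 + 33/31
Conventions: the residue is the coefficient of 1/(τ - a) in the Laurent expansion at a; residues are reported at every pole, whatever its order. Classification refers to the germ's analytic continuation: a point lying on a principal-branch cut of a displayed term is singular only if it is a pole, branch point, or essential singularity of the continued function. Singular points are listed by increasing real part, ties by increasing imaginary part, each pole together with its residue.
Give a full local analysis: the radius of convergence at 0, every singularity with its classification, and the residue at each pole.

Radius of convergence at 0: 1.
At 1: an algebraic (square-root) branch point.

Branch term (19/7)*sqrt(1 - τ/(1)): its argument vanishes at τ = 1, a square-root branch point, modulus 1.
The radius of convergence is the smallest modulus among the singular points: 1.


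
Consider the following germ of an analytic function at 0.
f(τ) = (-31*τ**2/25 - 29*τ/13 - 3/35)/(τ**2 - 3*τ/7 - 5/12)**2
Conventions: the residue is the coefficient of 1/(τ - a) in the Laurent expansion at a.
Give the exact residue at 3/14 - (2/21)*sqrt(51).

The residue is -(12593/2404480)*sqrt(51).

The factor τ**2 - 3*τ/7 - 5/12 splits as (τ - a)(τ - a') with a = 3/14 - (2/21)*sqrt(51), a' = 3/14 + (2/21)*sqrt(51). At the order-2 pole a set g(τ) = (τ - a)^2*f(τ) = [-31*τ**2/25 - 29*τ/13 - 3/35] / (τ - a')^2.
Order-2 pole: residue = g'(a); g'(3/14 - (2/21)*sqrt(51)) = -(12593/2404480)*sqrt(51), so the residue is -(12593/2404480)*sqrt(51).


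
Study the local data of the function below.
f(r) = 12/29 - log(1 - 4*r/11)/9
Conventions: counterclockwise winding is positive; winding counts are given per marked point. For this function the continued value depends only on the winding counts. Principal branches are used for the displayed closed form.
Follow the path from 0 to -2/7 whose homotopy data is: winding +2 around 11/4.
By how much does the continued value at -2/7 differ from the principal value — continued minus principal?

The rational part is single-valued and drops out of the difference; each branch term changes only by its own monodromy.
(-1/9)*log(1 - r/(11/4)): each positive loop around 11/4 adds 2*pi*i to the log, so winding +2 contributes (-1/9)*(2)*2*pi*i = -(4/9)*pi*i.
Summing the contributions at r = -2/7 gives -(4/9)*pi*i.

Continued minus principal equals -(4/9)*pi*i.


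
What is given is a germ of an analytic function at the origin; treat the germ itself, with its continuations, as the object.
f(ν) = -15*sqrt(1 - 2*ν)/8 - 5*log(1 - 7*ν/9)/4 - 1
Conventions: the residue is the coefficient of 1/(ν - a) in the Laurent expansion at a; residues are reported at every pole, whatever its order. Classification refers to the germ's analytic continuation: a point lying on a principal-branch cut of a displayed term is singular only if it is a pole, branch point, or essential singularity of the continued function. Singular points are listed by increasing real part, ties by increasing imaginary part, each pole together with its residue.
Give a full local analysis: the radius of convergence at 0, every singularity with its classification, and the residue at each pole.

Branch term (-15/8)*sqrt(1 - ν/(1/2)): its argument vanishes at ν = 1/2, a square-root branch point, modulus 1/2.
Branch term (-5/4)*log(1 - ν/(9/7)): its argument vanishes at ν = 9/7, a logarithmic branch point, modulus 9/7.
The radius of convergence is the smallest modulus among the singular points: 1/2.
List the singular points by increasing real part (a conjugate pair: the negative imaginary part first).

Radius of convergence at 0: 1/2.
At 1/2: an algebraic (square-root) branch point.
At 9/7: a logarithmic branch point.


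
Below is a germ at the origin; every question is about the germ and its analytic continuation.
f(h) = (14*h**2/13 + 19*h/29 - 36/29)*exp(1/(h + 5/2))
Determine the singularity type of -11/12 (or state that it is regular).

The point is a regular point.

There is no denominator, hence no pole anywhere.
The essential point of exp(1/(h - (-5/2))) is -5/2, not -11/12.
So the germ continues analytically to -11/12.


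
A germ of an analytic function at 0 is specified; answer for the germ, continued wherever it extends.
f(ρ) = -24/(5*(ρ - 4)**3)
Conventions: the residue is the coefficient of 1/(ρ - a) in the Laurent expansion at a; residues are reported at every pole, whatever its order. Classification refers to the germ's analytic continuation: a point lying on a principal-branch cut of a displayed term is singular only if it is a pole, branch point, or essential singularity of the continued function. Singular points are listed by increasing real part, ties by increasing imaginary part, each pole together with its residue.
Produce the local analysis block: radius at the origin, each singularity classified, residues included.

Denominator factor (ρ - 4)^3: pole of order 3 at 4, modulus 4.
The radius of convergence is the smallest modulus among the singular points: 4.
At the order-3 pole 4 set g(ρ) = (ρ - (4))^3*f(ρ) = -24/5.
Order-3 pole: residue = g''(a)/2; g''(4) = 0, so the residue is 0.

Radius of convergence at 0: 4.
At 4: a pole of order 3; residue 0.


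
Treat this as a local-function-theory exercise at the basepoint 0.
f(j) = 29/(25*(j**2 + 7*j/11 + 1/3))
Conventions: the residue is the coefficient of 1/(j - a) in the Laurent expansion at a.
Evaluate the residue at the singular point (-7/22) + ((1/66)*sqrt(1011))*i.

The factor j**2 + 7*j/11 + 1/3 splits as (j - a)(j - a') with a = (-7/22) + ((1/66)*sqrt(1011))*i, a' = (-7/22) - ((1/66)*sqrt(1011))*i. At the order-1 pole a set g(j) = (j - a)*f(j) = [29/25] / (j - a').
Simple pole: residue = g(a) at a = (-7/22) + ((1/66)*sqrt(1011))*i, which is -((319/8425)*sqrt(1011))*i.

The residue is -((319/8425)*sqrt(1011))*i.


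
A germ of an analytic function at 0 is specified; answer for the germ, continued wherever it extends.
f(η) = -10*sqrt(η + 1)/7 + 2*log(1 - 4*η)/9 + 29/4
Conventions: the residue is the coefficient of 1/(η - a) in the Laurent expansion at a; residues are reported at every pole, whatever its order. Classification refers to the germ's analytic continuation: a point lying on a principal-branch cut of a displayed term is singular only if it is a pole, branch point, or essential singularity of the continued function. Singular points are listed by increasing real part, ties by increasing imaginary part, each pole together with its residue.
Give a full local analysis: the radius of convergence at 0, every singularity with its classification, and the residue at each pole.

Radius of convergence at 0: 1/4.
At -1: an algebraic (square-root) branch point.
At 1/4: a logarithmic branch point.

Branch term (2/9)*log(1 - η/(1/4)): its argument vanishes at η = 1/4, a logarithmic branch point, modulus 1/4.
Branch term (-10/7)*sqrt(1 - η/(-1)): its argument vanishes at η = -1, a square-root branch point, modulus 1.
The radius of convergence is the smallest modulus among the singular points: 1/4.
List the singular points by increasing real part (a conjugate pair: the negative imaginary part first).


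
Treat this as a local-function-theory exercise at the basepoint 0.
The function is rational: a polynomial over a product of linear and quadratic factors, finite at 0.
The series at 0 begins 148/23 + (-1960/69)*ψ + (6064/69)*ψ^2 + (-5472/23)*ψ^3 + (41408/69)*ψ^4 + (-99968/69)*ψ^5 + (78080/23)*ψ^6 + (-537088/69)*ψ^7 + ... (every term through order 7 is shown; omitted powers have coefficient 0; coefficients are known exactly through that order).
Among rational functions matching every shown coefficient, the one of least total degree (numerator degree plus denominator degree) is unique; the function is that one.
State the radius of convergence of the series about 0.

No rational of total degree below 3 reproduces all 8 coefficients; solving the [1/2] Pade equations on them gives f(ψ) = (37/23 - 2*ψ/3)/(ψ + 1/2)**2, whose expansion matches every shown term.
Denominator factor (ψ + 1/2)^2: pole of order 2 at -1/2, modulus 1/2.
The radius of convergence is the smallest modulus among the singular points: 1/2.

The radius of convergence is 1/2.


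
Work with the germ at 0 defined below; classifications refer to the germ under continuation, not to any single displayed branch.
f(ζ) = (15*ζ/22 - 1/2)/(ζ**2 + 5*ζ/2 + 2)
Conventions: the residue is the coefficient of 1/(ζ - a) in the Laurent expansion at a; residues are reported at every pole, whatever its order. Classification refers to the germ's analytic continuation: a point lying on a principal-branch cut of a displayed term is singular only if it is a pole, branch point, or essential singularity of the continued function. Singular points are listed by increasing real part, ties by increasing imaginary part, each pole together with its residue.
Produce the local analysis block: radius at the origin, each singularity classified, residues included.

Radius of convergence at 0: sqrt(2).
At (-5/4) - ((1/4)*sqrt(7))*i: a pole of order 1; residue (15/44) - ((17/44)*sqrt(7))*i.
At (-5/4) + ((1/4)*sqrt(7))*i: a pole of order 1; residue (15/44) + ((17/44)*sqrt(7))*i.

Denominator factor (ζ**2 + 5*ζ/2 + 2): discriminant -7/4, complex-conjugate roots (-5/4) + ((1/4)*sqrt(7))*i and (-5/4) - ((1/4)*sqrt(7))*i; poles of order 1, moduli sqrt(2) and sqrt(2).
The radius of convergence is the smallest modulus among the singular points: sqrt(2).
The factor ζ**2 + 5*ζ/2 + 2 splits as (ζ - a)(ζ - a') with a = (-5/4) - ((1/4)*sqrt(7))*i, a' = (-5/4) + ((1/4)*sqrt(7))*i. At the order-1 pole a set g(ζ) = (ζ - a)*f(ζ) = [15*ζ/22 - 1/2] / (ζ - a').
Simple pole: residue = g(a) at a = (-5/4) - ((1/4)*sqrt(7))*i, which is (15/44) - ((17/44)*sqrt(7))*i.
The factor ζ**2 + 5*ζ/2 + 2 splits as (ζ - a)(ζ - a') with a = (-5/4) + ((1/4)*sqrt(7))*i, a' = (-5/4) - ((1/4)*sqrt(7))*i. At the order-1 pole a set g(ζ) = (ζ - a)*f(ζ) = [15*ζ/22 - 1/2] / (ζ - a').
Simple pole: residue = g(a) at a = (-5/4) + ((1/4)*sqrt(7))*i, which is (15/44) + ((17/44)*sqrt(7))*i.
List the singular points by increasing real part (a conjugate pair: the negative imaginary part first).


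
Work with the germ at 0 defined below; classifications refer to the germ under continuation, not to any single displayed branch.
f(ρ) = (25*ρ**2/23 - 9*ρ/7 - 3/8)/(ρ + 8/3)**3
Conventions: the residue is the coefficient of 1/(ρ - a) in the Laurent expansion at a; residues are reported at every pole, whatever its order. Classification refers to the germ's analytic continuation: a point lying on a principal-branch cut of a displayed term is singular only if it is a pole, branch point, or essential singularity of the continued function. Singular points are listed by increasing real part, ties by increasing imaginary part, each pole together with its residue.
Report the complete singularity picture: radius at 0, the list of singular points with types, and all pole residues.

Denominator factor (ρ + 8/3)^3: pole of order 3 at -8/3, modulus 8/3.
The radius of convergence is the smallest modulus among the singular points: 8/3.
At the order-3 pole -8/3 set g(ρ) = (ρ - (-8/3))^3*f(ρ) = 25*ρ**2/23 - 9*ρ/7 - 3/8.
Order-3 pole: residue = g''(a)/2; g''(-8/3) = 50/23, so the residue is 25/23.

Radius of convergence at 0: 8/3.
At -8/3: a pole of order 3; residue 25/23.


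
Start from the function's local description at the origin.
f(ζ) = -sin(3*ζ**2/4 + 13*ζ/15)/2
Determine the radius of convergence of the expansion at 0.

The factor -sin(3*ζ**2/4 + 13*ζ/15) is entire and contributes no finite singular point.
The polynomial part has no poles.
No finite singular points: the Taylor series at 0 converges everywhere.

The radius of convergence is infinite.


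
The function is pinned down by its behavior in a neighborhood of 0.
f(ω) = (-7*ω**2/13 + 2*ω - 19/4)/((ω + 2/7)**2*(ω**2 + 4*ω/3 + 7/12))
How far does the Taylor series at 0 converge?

The radius of convergence is 2/7.

Denominator factor (ω**2 + 4*ω/3 + 7/12): discriminant -5/9, complex-conjugate roots (-2/3) + ((1/6)*sqrt(5))*i and (-2/3) - ((1/6)*sqrt(5))*i; poles of order 1, moduli (1/6)*sqrt(21) and (1/6)*sqrt(21).
Denominator factor (ω + 2/7)^2: pole of order 2 at -2/7, modulus 2/7.
The radius of convergence is the smallest modulus among the singular points: 2/7.


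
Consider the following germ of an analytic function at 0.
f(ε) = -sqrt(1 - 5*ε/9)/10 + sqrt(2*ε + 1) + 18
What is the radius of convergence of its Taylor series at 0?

The radius of convergence is 1/2.

Branch term (1)*sqrt(1 - ε/(-1/2)): its argument vanishes at ε = -1/2, a square-root branch point, modulus 1/2.
Branch term (-1/10)*sqrt(1 - ε/(9/5)): its argument vanishes at ε = 9/5, a square-root branch point, modulus 9/5.
The radius of convergence is the smallest modulus among the singular points: 1/2.


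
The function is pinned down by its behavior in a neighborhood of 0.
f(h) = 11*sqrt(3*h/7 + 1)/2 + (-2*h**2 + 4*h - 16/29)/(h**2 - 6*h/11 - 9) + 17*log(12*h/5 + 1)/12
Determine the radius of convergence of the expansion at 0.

The radius of convergence is 5/12.

Denominator factor (h**2 - 6*h/11 - 9): discriminant 4392/121, real irrational roots 3/11 + (3/11)*sqrt(122) and 3/11 - (3/11)*sqrt(122); poles of order 1, moduli 3/11 + (3/11)*sqrt(122) and -3/11 + (3/11)*sqrt(122).
Branch term (17/12)*log(1 - h/(-5/12)): its argument vanishes at h = -5/12, a logarithmic branch point, modulus 5/12.
Branch term (11/2)*sqrt(1 - h/(-7/3)): its argument vanishes at h = -7/3, a square-root branch point, modulus 7/3.
The radius of convergence is the smallest modulus among the singular points: 5/12.


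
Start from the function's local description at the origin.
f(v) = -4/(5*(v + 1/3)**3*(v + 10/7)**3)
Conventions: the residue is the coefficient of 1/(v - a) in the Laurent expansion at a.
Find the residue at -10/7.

The residue is 98018424/32181715.

At the order-3 pole -10/7 set g(v) = (v - (-10/7))^3*f(v) = -4/(5*(v + 1/3)**3).
Order-3 pole: residue = g''(a)/2; g''(-10/7) = 196036848/32181715, so the residue is 98018424/32181715.


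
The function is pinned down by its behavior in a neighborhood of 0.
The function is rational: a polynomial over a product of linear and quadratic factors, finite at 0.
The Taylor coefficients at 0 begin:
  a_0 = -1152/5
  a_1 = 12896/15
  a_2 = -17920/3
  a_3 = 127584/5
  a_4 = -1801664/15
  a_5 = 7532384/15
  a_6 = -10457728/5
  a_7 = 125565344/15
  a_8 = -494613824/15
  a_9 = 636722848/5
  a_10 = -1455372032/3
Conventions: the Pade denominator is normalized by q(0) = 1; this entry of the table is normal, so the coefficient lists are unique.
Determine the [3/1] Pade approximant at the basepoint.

The Pade approximant has numerator coefficients [-1152/5, -1493728/6645, -345635008/179415, -466562528/179415]; denominator coefficients [1, 56302/11961].

Taylor coefficients needed (read off): a_0 = -1152/5, a_1 = 12896/15, a_2 = -17920/3, a_3 = 127584/5, a_4 = -1801664/15.
Write the denominator as Q(ψ) = 1 + q1*ψ. Requiring Q*f - P = O(ψ^5) with deg P <= 3 kills the coefficients of ψ^4..ψ^4 in Q*f:
  ψ^4: a_4 + q1*a_3 = 0, i.e. -1801664/15 + (127584/5)*q1 = 0.
Solving this linear system: q1 = 56302/11961.
The numerator is Q*f truncated at degree 3: P0 = a_0 = -1152/5; P1 = a_1 + q1*a_0 = -1493728/6645; P2 = a_2 + q1*a_1 = -345635008/179415; P3 = a_3 + q1*a_2 = -466562528/179415.


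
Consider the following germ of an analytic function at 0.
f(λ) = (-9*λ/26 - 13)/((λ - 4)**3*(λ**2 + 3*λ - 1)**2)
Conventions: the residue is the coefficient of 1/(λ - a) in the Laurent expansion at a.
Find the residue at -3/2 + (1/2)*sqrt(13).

The residue is 9185/2302911 + (179077/389191959)*sqrt(13).

The factor λ**2 + 3*λ - 1 splits as (λ - a)(λ - a') with a = -3/2 + (1/2)*sqrt(13), a' = -3/2 - (1/2)*sqrt(13). At the order-2 pole a set g(λ) = (λ - a)^2*f(λ) = [(-9*λ/26 - 13)/(λ - 4)**3] / (λ - a')^2.
Order-2 pole: residue = g'(a); g'(-3/2 + (1/2)*sqrt(13)) = 9185/2302911 + (179077/389191959)*sqrt(13), so the residue is 9185/2302911 + (179077/389191959)*sqrt(13).


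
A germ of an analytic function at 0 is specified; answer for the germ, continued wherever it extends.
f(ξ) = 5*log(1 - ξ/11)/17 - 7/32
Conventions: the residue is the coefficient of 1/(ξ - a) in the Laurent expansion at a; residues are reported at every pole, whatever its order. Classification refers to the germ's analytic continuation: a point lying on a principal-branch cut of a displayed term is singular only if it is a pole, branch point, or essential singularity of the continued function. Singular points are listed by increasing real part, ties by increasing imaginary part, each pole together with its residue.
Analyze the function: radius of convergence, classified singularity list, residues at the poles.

Branch term (5/17)*log(1 - ξ/(11)): its argument vanishes at ξ = 11, a logarithmic branch point, modulus 11.
The radius of convergence is the smallest modulus among the singular points: 11.

Radius of convergence at 0: 11.
At 11: a logarithmic branch point.


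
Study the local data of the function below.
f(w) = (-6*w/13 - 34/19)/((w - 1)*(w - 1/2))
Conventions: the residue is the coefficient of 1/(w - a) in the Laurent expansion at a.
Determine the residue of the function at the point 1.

The residue is -1112/247.

At the order-1 pole 1 set g(w) = (w - (1))*f(w) = (-6*w/13 - 34/19)/(w - 1/2).
Simple pole: residue = g(a) at a = 1, which is -1112/247.


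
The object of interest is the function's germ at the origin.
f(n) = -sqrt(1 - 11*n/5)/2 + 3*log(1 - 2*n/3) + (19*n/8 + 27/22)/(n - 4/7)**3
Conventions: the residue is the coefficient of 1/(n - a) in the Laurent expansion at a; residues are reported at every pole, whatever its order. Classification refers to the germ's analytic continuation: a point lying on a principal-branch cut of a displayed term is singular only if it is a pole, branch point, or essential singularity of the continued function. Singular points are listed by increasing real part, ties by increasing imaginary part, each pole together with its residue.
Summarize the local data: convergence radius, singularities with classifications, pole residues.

Radius of convergence at 0: 5/11.
At 5/11: an algebraic (square-root) branch point.
At 4/7: a pole of order 3; residue 0.
At 3/2: a logarithmic branch point.

Denominator factor (n - 4/7)^3: pole of order 3 at 4/7, modulus 4/7.
Branch term (-1/2)*sqrt(1 - n/(5/11)): its argument vanishes at n = 5/11, a square-root branch point, modulus 5/11.
Branch term (3)*log(1 - n/(3/2)): its argument vanishes at n = 3/2, a logarithmic branch point, modulus 3/2.
The radius of convergence is the smallest modulus among the singular points: 5/11.
The branch terms are analytic at 4/7 and contribute nothing to the residue; only the rational part matters.
At the order-3 pole 4/7 set g(n) = (n - (4/7))^3*(rational part) = 19*n/8 + 27/22.
Order-3 pole: residue = g''(a)/2; g''(4/7) = 0, so the residue is 0.
List the singular points by increasing real part (a conjugate pair: the negative imaginary part first).


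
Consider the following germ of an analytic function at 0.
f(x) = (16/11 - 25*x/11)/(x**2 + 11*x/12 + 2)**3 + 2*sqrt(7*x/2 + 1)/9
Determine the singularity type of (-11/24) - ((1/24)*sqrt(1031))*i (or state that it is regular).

The point is a pole of order 3.

The denominator factor x**2 + 11*x/12 + 2 vanishes at (-11/24) - ((1/24)*sqrt(1031))*i and appears to the power 3; the numerator there equals (659/264) + ((25/264)*sqrt(1031))*i, nonzero, and no other factor vanishes.
The branch terms are analytic at this point.
Hence a pole whose order is the multiplicity, 3.


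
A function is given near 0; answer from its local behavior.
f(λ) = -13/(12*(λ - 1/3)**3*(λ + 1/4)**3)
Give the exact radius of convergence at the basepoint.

Denominator factor (λ + 1/4)^3: pole of order 3 at -1/4, modulus 1/4.
Denominator factor (λ - 1/3)^3: pole of order 3 at 1/3, modulus 1/3.
The radius of convergence is the smallest modulus among the singular points: 1/4.

The radius of convergence is 1/4.


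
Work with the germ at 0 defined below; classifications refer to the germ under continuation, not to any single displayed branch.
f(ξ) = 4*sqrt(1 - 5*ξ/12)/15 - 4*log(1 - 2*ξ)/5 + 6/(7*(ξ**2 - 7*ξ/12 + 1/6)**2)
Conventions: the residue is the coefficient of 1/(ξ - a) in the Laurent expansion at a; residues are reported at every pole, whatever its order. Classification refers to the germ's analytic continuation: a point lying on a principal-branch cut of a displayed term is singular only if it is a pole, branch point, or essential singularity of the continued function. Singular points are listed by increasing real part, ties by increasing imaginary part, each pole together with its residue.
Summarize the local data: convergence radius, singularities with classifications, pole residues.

Radius of convergence at 0: (1/6)*sqrt(6).
At (7/24) - ((1/24)*sqrt(47))*i: a pole of order 2; residue ((20736/15463)*sqrt(47))*i.
At (7/24) + ((1/24)*sqrt(47))*i: a pole of order 2; residue -((20736/15463)*sqrt(47))*i.
At 1/2: a logarithmic branch point.
At 12/5: an algebraic (square-root) branch point.

Denominator factor (ξ**2 - 7*ξ/12 + 1/6)^2: discriminant -47/144, complex-conjugate roots (7/24) + ((1/24)*sqrt(47))*i and (7/24) - ((1/24)*sqrt(47))*i; poles of order 2, moduli (1/6)*sqrt(6) and (1/6)*sqrt(6).
Branch term (4/15)*sqrt(1 - ξ/(12/5)): its argument vanishes at ξ = 12/5, a square-root branch point, modulus 12/5.
Branch term (-4/5)*log(1 - ξ/(1/2)): its argument vanishes at ξ = 1/2, a logarithmic branch point, modulus 1/2.
The radius of convergence is the smallest modulus among the singular points: (1/6)*sqrt(6).
The branch terms are analytic at (7/24) - ((1/24)*sqrt(47))*i and contribute nothing to the residue; only the rational part matters.
The factor ξ**2 - 7*ξ/12 + 1/6 splits as (ξ - a)(ξ - a') with a = (7/24) - ((1/24)*sqrt(47))*i, a' = (7/24) + ((1/24)*sqrt(47))*i. At the order-2 pole a set g(ξ) = (ξ - a)^2*(rational part) = [6/7] / (ξ - a')^2.
Order-2 pole: residue = g'(a); g'((7/24) - ((1/24)*sqrt(47))*i) = ((20736/15463)*sqrt(47))*i, so the residue is ((20736/15463)*sqrt(47))*i.
The branch terms are analytic at (7/24) + ((1/24)*sqrt(47))*i and contribute nothing to the residue; only the rational part matters.
The factor ξ**2 - 7*ξ/12 + 1/6 splits as (ξ - a)(ξ - a') with a = (7/24) + ((1/24)*sqrt(47))*i, a' = (7/24) - ((1/24)*sqrt(47))*i. At the order-2 pole a set g(ξ) = (ξ - a)^2*(rational part) = [6/7] / (ξ - a')^2.
Order-2 pole: residue = g'(a); g'((7/24) + ((1/24)*sqrt(47))*i) = -((20736/15463)*sqrt(47))*i, so the residue is -((20736/15463)*sqrt(47))*i.
List the singular points by increasing real part (a conjugate pair: the negative imaginary part first).


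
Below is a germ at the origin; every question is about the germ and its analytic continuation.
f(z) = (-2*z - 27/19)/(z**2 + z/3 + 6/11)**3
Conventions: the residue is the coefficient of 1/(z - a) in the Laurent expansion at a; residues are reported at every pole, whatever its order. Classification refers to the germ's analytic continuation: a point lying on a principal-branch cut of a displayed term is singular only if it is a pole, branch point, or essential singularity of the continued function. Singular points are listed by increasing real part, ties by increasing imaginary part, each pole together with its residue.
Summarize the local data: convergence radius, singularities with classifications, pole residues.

Radius of convergence at 0: (1/11)*sqrt(66).
At (-1/6) - ((1/66)*sqrt(2255))*i: a pole of order 3; residue -((3645972/163687375)*sqrt(2255))*i.
At (-1/6) + ((1/66)*sqrt(2255))*i: a pole of order 3; residue ((3645972/163687375)*sqrt(2255))*i.

Denominator factor (z**2 + z/3 + 6/11)^3: discriminant -205/99, complex-conjugate roots (-1/6) + ((1/66)*sqrt(2255))*i and (-1/6) - ((1/66)*sqrt(2255))*i; poles of order 3, moduli (1/11)*sqrt(66) and (1/11)*sqrt(66).
The radius of convergence is the smallest modulus among the singular points: (1/11)*sqrt(66).
The factor z**2 + z/3 + 6/11 splits as (z - a)(z - a') with a = (-1/6) - ((1/66)*sqrt(2255))*i, a' = (-1/6) + ((1/66)*sqrt(2255))*i. At the order-3 pole a set g(z) = (z - a)^3*f(z) = [-2*z - 27/19] / (z - a')^3.
Order-3 pole: residue = g''(a)/2; g''((-1/6) - ((1/66)*sqrt(2255))*i) = -((7291944/163687375)*sqrt(2255))*i, so the residue is -((3645972/163687375)*sqrt(2255))*i.
The factor z**2 + z/3 + 6/11 splits as (z - a)(z - a') with a = (-1/6) + ((1/66)*sqrt(2255))*i, a' = (-1/6) - ((1/66)*sqrt(2255))*i. At the order-3 pole a set g(z) = (z - a)^3*f(z) = [-2*z - 27/19] / (z - a')^3.
Order-3 pole: residue = g''(a)/2; g''((-1/6) + ((1/66)*sqrt(2255))*i) = ((7291944/163687375)*sqrt(2255))*i, so the residue is ((3645972/163687375)*sqrt(2255))*i.
List the singular points by increasing real part (a conjugate pair: the negative imaginary part first).


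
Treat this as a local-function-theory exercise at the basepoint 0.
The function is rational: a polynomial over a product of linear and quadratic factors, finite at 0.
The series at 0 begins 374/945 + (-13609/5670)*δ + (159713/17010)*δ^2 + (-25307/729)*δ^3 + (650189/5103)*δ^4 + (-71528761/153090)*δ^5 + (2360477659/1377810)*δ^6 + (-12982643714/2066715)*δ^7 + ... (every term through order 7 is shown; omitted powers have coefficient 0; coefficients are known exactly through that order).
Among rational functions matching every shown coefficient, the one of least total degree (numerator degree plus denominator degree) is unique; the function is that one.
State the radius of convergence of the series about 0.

The radius of convergence is 3/11.

No rational of total degree below 4 reproduces all 8 coefficients; solving the [1/3] Pade equations on them gives f(δ) = (34/35 - 37*δ/22)/((δ + 3/11)*(δ + 3)**2), whose expansion matches every shown term.
Denominator factor (δ + 3)^2: pole of order 2 at -3, modulus 3.
Denominator factor (δ + 3/11): pole of order 1 at -3/11, modulus 3/11.
The radius of convergence is the smallest modulus among the singular points: 3/11.


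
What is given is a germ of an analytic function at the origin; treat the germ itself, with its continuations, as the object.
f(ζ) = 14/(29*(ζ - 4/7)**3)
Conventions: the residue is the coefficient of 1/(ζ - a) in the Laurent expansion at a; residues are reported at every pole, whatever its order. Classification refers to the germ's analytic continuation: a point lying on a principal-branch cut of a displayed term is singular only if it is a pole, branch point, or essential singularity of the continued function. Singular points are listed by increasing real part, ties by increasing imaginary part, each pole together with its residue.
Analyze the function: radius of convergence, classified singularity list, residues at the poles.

Radius of convergence at 0: 4/7.
At 4/7: a pole of order 3; residue 0.

Denominator factor (ζ - 4/7)^3: pole of order 3 at 4/7, modulus 4/7.
The radius of convergence is the smallest modulus among the singular points: 4/7.
At the order-3 pole 4/7 set g(ζ) = (ζ - (4/7))^3*f(ζ) = 14/29.
Order-3 pole: residue = g''(a)/2; g''(4/7) = 0, so the residue is 0.


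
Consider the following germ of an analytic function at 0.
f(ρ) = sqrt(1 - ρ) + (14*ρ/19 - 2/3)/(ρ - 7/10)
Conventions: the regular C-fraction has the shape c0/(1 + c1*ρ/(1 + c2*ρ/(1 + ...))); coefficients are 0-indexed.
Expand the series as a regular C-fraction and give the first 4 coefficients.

The regular C-fraction coefficients are [41/21, 1073/10906, 5151759/3343468, -26945264903/7370449876].

Taylor coefficients (expand at 0): a_0 = 41/21, a_1 = -1073/5586, a_2 = 49249/156408, a_3 = 1239143/2189712.
c0 = a_0 = 41/21. Peel one level at a time: if S = 1 + c*ρ/S' with S'(0) = 1, then c is the ρ-coefficient of S and S' = c*ρ/(S - 1).
S_1 = c0/f = 1 + (1073/10906)*ρ + (-5151759/33983096)*ρ^2 + ...; c1 = 1073/10906.
S_2 = c1*ρ/(S_1 - 1) = 1 + (5151759/3343468)*ρ + (103768671/18421264)*ρ^2 + ...; c2 = 5151759/3343468.
S_3 = c2*ρ/(S_2 - 1) = 1 + (-26945264903/7370449876)*ρ + ...; c3 = -26945264903/7370449876.
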